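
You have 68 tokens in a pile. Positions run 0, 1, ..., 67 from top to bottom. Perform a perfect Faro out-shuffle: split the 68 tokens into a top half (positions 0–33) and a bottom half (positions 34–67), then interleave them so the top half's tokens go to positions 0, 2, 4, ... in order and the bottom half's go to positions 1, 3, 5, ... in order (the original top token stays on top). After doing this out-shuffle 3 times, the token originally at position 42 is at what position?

Track the token's position through each out-shuffle:
42 → 17 → 34 → 1

1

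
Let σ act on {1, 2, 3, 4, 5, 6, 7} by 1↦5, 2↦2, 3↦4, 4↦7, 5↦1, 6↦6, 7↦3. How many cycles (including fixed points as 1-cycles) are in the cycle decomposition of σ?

Cycle decomposition: (1 5) (2) (3 4 7) (6).
4 cycles.

4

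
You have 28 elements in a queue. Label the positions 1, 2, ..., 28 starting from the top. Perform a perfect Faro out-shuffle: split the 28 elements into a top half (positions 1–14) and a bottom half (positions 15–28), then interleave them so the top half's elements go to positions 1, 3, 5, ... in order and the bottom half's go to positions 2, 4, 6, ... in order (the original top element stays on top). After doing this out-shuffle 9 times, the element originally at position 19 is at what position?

10

Track the element's position through each out-shuffle:
19 → 10 → 19 → 10 → 19 → 10 → 19 → 10 → 19 → 10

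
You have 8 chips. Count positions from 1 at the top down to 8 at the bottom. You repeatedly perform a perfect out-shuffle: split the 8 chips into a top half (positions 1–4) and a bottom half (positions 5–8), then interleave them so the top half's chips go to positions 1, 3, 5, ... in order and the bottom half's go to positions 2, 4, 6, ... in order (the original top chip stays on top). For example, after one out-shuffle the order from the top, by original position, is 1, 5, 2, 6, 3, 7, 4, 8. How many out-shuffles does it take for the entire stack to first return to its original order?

The out-shuffle permutes the 8 positions with cycle lengths [1, 1, 3, 3].
Every chip is home exactly when every cycle has completed a whole number of laps, i.e. after lcm(1, 3) = 3 out-shuffles.

3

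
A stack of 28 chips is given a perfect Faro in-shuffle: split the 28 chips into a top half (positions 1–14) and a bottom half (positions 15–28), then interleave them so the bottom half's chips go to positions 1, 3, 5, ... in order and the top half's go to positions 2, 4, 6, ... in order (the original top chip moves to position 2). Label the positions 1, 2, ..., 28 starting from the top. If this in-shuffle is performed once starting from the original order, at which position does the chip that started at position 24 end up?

19

Track the chip's position through each in-shuffle:
24 → 19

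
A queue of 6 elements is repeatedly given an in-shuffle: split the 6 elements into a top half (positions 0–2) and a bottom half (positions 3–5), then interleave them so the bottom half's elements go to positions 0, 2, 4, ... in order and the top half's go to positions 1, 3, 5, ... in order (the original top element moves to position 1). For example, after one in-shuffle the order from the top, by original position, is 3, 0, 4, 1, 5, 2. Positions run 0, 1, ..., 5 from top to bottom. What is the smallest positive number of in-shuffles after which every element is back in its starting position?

3

The in-shuffle permutes the 6 positions with cycle lengths [3, 3].
Every element is home exactly when every cycle has completed a whole number of laps, i.e. after lcm(3) = 3 in-shuffles.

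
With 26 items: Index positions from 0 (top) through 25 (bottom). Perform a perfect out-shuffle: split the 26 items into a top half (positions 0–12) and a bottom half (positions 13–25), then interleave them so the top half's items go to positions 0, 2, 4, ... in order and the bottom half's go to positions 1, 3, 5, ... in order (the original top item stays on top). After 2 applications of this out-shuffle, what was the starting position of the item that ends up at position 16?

Work backwards from position 16, undoing one out-shuffle at a time:
16 ← 8 ← 4
So the item now at position 16 started at position 4.

4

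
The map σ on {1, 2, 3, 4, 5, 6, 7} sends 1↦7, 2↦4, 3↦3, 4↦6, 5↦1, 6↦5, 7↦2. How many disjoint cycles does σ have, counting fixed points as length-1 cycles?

Cycle decomposition: (1 7 2 4 6 5) (3).
2 cycles.

2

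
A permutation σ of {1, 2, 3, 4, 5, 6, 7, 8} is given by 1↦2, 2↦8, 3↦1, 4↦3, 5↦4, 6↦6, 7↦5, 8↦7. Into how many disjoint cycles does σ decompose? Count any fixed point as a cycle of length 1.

Cycle decomposition: (1 2 8 7 5 4 3) (6).
2 cycles.

2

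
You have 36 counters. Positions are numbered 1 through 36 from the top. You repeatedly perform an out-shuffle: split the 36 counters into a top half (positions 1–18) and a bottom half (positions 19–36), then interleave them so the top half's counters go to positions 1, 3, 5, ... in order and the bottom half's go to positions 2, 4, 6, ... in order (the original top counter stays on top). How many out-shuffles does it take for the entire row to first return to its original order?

12

The out-shuffle permutes the 36 positions with cycle lengths [1, 1, 3, 3, 4, 12, 12].
Every counter is home exactly when every cycle has completed a whole number of laps, i.e. after lcm(1, 3, 4, 12) = 12 out-shuffles.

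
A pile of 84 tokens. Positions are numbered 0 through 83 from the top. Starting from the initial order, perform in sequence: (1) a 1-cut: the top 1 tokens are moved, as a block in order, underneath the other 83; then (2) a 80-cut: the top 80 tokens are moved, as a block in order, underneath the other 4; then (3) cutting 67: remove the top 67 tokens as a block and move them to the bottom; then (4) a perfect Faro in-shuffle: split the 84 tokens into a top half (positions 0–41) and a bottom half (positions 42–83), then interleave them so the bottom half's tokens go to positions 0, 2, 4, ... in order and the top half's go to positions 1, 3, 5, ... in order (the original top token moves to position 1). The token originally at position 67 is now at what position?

7

Track the token from position 67 forward through each operation:
  after op 1 (cut 1): 67 → 66
  after op 2 (cut 80): 66 → 70
  after op 3 (cut 67): 70 → 3
  after op 4 (in-shuffle): 3 → 7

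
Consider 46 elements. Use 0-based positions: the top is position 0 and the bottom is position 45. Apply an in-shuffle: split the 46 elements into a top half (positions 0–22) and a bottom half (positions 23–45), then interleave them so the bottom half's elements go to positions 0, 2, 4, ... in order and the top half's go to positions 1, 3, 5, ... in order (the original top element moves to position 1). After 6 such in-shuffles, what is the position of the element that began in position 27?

5

Track the element's position through each in-shuffle:
27 → 8 → 17 → 35 → 24 → 2 → 5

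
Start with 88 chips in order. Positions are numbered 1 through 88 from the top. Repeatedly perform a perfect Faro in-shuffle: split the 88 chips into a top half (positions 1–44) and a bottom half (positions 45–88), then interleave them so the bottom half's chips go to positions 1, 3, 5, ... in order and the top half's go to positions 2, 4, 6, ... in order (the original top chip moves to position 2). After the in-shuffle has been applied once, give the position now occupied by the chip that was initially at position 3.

6

Track the chip's position through each in-shuffle:
3 → 6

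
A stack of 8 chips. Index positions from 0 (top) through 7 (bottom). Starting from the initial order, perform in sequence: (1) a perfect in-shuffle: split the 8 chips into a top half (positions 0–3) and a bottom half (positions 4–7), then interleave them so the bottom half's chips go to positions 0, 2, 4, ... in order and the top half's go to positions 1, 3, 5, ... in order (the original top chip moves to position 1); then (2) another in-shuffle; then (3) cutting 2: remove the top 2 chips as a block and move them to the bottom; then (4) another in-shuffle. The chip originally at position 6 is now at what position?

4

Track the chip from position 6 forward through each operation:
  after op 1 (in-shuffle): 6 → 4
  after op 2 (in-shuffle): 4 → 0
  after op 3 (cut 2): 0 → 6
  after op 4 (in-shuffle): 6 → 4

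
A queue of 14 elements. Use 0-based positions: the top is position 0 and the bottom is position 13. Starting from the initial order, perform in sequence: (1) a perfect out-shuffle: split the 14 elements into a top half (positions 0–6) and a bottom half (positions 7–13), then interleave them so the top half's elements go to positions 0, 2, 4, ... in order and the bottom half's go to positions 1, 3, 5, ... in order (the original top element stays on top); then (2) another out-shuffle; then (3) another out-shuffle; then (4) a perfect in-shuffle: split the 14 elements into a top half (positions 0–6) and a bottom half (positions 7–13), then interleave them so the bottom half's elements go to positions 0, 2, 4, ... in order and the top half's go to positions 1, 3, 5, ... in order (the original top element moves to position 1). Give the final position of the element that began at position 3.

Track the element from position 3 forward through each operation:
  after op 1 (out-shuffle): 3 → 6
  after op 2 (out-shuffle): 6 → 12
  after op 3 (out-shuffle): 12 → 11
  after op 4 (in-shuffle): 11 → 8

8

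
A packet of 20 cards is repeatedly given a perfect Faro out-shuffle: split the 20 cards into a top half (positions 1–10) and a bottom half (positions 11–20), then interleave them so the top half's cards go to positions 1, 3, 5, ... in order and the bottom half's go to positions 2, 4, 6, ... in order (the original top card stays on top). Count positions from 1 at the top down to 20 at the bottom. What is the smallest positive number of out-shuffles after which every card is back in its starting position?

The out-shuffle permutes the 20 positions with cycle lengths [1, 1, 18].
Every card is home exactly when every cycle has completed a whole number of laps, i.e. after lcm(1, 18) = 18 out-shuffles.

18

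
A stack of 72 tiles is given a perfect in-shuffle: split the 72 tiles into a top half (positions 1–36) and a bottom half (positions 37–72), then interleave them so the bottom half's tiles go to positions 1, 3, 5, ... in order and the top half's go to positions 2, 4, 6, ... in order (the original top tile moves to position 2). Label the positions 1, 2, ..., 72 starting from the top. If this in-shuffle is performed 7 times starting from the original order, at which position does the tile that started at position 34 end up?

45

Track the tile's position through each in-shuffle:
34 → 68 → 63 → 53 → 33 → 66 → 59 → 45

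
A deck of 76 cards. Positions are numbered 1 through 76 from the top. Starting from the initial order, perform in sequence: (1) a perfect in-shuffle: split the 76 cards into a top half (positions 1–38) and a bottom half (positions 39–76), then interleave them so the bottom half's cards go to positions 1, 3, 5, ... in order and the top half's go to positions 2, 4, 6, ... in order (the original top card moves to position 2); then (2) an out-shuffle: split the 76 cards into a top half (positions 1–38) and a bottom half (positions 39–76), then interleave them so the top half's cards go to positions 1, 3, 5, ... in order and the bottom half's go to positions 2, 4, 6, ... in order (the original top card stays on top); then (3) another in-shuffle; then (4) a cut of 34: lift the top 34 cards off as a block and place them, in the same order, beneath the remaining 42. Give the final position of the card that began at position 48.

40

Track the card from position 48 forward through each operation:
  after op 1 (in-shuffle): 48 → 19
  after op 2 (out-shuffle): 19 → 37
  after op 3 (in-shuffle): 37 → 74
  after op 4 (cut 34): 74 → 40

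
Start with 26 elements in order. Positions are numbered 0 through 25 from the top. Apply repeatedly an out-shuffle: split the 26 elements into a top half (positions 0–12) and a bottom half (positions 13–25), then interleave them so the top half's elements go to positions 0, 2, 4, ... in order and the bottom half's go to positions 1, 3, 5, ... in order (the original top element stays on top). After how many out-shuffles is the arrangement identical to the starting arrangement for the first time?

20

The out-shuffle permutes the 26 positions with cycle lengths [1, 1, 4, 20].
Every element is home exactly when every cycle has completed a whole number of laps, i.e. after lcm(1, 4, 20) = 20 out-shuffles.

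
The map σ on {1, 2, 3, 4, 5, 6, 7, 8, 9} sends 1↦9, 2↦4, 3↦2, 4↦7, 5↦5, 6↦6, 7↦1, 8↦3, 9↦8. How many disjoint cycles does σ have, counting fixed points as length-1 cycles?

Cycle decomposition: (1 9 8 3 2 4 7) (5) (6).
3 cycles.

3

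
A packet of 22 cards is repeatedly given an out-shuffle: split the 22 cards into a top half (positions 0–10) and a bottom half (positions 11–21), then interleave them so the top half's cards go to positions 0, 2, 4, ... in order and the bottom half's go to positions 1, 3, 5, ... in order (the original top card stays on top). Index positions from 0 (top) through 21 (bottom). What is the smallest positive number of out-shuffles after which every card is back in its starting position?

6

The out-shuffle permutes the 22 positions with cycle lengths [1, 1, 2, 3, 3, 6, 6].
Every card is home exactly when every cycle has completed a whole number of laps, i.e. after lcm(1, 2, 3, 6) = 6 out-shuffles.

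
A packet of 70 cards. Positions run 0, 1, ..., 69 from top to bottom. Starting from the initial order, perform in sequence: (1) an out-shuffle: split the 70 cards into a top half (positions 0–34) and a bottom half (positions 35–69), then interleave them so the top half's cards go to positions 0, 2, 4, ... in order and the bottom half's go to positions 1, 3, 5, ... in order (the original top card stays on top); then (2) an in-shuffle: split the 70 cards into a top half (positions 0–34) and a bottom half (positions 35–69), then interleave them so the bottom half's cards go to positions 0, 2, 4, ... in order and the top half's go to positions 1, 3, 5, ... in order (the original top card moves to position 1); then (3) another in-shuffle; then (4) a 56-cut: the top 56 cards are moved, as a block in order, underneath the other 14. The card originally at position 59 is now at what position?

Track the card from position 59 forward through each operation:
  after op 1 (out-shuffle): 59 → 49
  after op 2 (in-shuffle): 49 → 28
  after op 3 (in-shuffle): 28 → 57
  after op 4 (cut 56): 57 → 1

1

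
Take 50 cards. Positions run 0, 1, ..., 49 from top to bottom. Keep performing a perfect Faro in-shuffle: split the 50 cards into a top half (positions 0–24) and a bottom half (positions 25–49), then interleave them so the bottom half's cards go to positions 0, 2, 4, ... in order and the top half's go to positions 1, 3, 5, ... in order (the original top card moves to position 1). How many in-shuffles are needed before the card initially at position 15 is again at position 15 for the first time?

Follow position 15 under repeated in-shuffles:
15 → 31 → 12 → 25 → 0 → 1 → 3 → 7 → 15
It first returns after 8 in-shuffles.

8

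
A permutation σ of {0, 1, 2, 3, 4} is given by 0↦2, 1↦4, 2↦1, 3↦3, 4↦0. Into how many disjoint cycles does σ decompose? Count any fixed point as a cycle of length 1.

2

Cycle decomposition: (0 2 1 4) (3).
2 cycles.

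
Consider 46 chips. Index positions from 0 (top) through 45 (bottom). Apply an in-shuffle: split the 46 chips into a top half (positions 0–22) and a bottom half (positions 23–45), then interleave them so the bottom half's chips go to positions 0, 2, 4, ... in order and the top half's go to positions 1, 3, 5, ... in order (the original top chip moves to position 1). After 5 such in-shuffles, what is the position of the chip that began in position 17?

Track the chip's position through each in-shuffle:
17 → 35 → 24 → 2 → 5 → 11

11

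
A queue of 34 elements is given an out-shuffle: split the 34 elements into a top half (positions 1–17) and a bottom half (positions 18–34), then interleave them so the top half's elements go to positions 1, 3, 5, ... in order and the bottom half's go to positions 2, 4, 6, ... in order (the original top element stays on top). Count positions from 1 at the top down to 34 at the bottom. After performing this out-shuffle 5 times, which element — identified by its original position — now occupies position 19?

16

Work backwards from position 19, undoing one out-shuffle at a time:
19 ← 10 ← 22 ← 28 ← 31 ← 16
So the element now at position 19 started at position 16.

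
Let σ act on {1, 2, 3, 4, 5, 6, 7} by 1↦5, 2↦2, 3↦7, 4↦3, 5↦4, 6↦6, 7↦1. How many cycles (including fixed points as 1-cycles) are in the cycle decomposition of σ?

Cycle decomposition: (1 5 4 3 7) (2) (6).
3 cycles.

3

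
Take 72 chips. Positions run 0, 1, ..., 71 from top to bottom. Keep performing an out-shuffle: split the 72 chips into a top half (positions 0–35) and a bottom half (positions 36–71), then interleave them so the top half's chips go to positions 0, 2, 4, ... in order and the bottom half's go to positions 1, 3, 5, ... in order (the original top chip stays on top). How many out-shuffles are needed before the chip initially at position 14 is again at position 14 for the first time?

35

Follow position 14 under repeated out-shuffles:
14 → 28 → 56 → 41 → 11 → 22 → 44 → 17 → ... → 14 (length 35)
It first returns after 35 out-shuffles.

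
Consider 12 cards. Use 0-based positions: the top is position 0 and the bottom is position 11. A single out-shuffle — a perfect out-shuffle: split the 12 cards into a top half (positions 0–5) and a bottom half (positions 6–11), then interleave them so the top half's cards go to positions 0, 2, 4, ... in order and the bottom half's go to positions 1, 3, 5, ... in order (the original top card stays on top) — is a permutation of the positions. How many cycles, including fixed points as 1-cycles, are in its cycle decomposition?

3

Trace each unvisited position around until it returns:
(0) (1 2 4 8 5 10 9 7 3 6) (11)
3 cycles in total.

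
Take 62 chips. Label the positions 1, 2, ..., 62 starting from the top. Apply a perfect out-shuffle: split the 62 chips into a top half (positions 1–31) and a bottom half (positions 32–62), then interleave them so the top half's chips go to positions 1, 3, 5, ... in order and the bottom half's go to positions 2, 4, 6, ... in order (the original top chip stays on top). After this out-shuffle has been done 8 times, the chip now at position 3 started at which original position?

52

Work backwards from position 3, undoing one out-shuffle at a time:
3 ← 2 ← 32 ← 47 ← 24 ← 43 ← 22 ← 42 ← 52
So the chip now at position 3 started at position 52.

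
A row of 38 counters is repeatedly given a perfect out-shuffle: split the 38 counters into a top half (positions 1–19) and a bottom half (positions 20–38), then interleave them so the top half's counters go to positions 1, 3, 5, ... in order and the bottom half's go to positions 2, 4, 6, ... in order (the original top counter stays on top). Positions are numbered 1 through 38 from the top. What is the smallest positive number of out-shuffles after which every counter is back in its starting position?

The out-shuffle permutes the 38 positions with cycle lengths [1, 1, 36].
Every counter is home exactly when every cycle has completed a whole number of laps, i.e. after lcm(1, 36) = 36 out-shuffles.

36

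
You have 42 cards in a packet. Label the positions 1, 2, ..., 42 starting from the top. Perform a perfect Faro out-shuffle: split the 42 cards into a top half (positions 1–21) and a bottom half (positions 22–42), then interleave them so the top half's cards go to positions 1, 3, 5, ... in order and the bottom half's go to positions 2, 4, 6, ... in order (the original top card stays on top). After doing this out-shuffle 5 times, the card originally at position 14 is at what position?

7

Track the card's position through each out-shuffle:
14 → 27 → 12 → 23 → 4 → 7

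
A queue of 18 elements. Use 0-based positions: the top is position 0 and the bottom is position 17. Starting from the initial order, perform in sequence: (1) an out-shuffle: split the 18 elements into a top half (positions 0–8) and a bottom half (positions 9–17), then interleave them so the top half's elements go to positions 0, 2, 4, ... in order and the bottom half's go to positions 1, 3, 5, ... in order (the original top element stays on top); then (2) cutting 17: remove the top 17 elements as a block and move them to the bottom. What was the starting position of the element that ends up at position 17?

Undo the operations in reverse order, starting from position 17:
  undo op 2 (cut 17): 17 ← 16
  undo op 1 (out-shuffle, from top half): 16 ← 8
So the element at position 17 came from original position 8.

8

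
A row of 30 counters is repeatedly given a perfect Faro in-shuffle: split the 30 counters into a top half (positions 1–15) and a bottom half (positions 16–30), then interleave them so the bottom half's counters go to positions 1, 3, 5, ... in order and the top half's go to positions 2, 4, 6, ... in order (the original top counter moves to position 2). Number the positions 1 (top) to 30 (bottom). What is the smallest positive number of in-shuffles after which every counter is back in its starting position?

The in-shuffle permutes the 30 positions with cycle lengths [5, 5, 5, 5, 5, 5].
Every counter is home exactly when every cycle has completed a whole number of laps, i.e. after lcm(5) = 5 in-shuffles.

5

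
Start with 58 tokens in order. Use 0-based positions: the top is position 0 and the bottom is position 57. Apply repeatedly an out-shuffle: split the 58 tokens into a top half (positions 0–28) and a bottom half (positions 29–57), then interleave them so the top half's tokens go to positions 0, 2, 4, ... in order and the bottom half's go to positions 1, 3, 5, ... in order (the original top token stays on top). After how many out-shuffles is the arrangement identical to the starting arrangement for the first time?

The out-shuffle permutes the 58 positions with cycle lengths [1, 1, 2, 18, 18, 18].
Every token is home exactly when every cycle has completed a whole number of laps, i.e. after lcm(1, 2, 18) = 18 out-shuffles.

18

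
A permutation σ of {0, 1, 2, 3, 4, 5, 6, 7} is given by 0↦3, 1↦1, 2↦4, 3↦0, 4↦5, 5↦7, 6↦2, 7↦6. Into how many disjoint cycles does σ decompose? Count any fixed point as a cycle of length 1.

Cycle decomposition: (0 3) (1) (2 4 5 7 6).
3 cycles.

3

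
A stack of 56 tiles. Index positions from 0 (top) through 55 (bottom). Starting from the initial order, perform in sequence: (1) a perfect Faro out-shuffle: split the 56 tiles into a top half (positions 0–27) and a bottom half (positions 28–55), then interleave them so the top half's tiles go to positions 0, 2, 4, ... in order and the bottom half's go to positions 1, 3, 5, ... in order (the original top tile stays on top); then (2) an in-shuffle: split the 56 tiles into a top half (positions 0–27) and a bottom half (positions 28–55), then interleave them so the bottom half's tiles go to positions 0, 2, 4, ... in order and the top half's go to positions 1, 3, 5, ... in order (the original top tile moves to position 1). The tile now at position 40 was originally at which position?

Undo the operations in reverse order, starting from position 40:
  undo op 2 (in-shuffle, from bottom half): 40 ← 48
  undo op 1 (out-shuffle, from top half): 48 ← 24
So the tile at position 40 came from original position 24.

24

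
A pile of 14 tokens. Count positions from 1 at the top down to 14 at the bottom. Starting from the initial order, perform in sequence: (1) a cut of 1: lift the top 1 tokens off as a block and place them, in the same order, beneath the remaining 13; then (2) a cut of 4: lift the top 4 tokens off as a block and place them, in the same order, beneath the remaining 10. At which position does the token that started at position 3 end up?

12

Track the token from position 3 forward through each operation:
  after op 1 (cut 1): 3 → 2
  after op 2 (cut 4): 2 → 12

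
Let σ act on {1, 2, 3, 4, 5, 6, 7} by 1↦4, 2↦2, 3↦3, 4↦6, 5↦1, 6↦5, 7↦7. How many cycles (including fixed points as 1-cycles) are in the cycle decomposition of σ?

4

Cycle decomposition: (1 4 6 5) (2) (3) (7).
4 cycles.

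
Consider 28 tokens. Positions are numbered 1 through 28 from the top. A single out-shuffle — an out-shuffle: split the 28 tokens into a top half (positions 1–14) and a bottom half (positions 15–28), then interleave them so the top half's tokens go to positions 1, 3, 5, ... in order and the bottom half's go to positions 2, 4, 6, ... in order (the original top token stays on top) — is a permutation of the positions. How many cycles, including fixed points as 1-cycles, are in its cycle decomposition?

5

Trace each unvisited position around until it returns:
(1) (2 3 5 9 17 6 ... len 18) (4 7 13 25 22 16) (10 19) (28)
5 cycles in total.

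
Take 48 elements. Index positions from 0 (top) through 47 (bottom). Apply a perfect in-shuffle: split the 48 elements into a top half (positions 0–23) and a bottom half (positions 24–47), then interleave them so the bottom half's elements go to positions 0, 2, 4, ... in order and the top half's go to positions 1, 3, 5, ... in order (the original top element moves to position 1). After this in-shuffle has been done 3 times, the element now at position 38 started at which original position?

Work backwards from position 38, undoing one in-shuffle at a time:
38 ← 43 ← 21 ← 10
So the element now at position 38 started at position 10.

10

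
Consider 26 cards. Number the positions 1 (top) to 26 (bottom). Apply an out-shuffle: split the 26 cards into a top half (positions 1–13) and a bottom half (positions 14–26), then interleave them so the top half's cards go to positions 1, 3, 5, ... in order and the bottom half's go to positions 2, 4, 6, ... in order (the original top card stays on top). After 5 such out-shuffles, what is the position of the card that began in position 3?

Track the card's position through each out-shuffle:
3 → 5 → 9 → 17 → 8 → 15

15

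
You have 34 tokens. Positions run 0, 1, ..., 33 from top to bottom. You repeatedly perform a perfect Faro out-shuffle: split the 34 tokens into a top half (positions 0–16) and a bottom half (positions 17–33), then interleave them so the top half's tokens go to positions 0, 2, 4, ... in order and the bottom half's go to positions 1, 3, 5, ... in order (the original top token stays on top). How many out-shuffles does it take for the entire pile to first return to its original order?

10

The out-shuffle permutes the 34 positions with cycle lengths [1, 1, 2, 10, 10, 10].
Every token is home exactly when every cycle has completed a whole number of laps, i.e. after lcm(1, 2, 10) = 10 out-shuffles.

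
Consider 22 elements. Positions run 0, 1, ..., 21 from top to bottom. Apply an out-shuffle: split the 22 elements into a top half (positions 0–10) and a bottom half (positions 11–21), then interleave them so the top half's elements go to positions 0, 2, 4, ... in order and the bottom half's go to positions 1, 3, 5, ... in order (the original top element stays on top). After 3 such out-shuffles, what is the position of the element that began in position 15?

Track the element's position through each out-shuffle:
15 → 9 → 18 → 15

15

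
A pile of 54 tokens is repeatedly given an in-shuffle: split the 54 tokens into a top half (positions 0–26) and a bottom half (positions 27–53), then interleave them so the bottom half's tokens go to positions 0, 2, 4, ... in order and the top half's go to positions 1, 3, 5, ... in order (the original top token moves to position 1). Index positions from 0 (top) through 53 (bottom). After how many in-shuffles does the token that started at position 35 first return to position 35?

20

Follow position 35 under repeated in-shuffles:
35 → 16 → 33 → 12 → 25 → 51 → 48 → 42 → 30 → 6 → 13 → 27 → 0 → 1 → 3 → 7 → 15 → 31 → 8 → 17 → 35
It first returns after 20 in-shuffles.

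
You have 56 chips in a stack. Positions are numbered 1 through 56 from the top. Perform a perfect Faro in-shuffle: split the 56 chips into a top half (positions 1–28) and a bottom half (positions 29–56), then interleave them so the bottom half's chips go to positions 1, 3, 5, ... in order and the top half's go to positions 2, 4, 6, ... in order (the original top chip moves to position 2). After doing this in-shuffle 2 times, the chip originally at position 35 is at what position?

26

Track the chip's position through each in-shuffle:
35 → 13 → 26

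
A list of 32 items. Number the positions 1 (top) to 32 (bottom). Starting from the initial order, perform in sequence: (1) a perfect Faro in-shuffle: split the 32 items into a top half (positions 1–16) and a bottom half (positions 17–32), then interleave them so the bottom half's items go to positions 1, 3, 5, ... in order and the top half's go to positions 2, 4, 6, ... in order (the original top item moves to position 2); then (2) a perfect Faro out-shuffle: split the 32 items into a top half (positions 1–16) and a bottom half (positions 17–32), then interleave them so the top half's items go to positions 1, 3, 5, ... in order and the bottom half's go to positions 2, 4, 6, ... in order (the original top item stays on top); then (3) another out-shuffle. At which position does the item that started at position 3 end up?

21

Track the item from position 3 forward through each operation:
  after op 1 (in-shuffle): 3 → 6
  after op 2 (out-shuffle): 6 → 11
  after op 3 (out-shuffle): 11 → 21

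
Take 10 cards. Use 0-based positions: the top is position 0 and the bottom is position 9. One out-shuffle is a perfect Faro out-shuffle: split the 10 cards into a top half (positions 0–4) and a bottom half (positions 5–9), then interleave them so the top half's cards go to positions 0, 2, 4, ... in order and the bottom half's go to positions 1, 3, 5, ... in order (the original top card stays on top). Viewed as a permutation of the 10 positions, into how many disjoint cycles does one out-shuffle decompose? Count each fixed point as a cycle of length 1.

Trace each unvisited position around until it returns:
(0) (1 2 4 8 7 5) (3 6) (9)
4 cycles in total.

4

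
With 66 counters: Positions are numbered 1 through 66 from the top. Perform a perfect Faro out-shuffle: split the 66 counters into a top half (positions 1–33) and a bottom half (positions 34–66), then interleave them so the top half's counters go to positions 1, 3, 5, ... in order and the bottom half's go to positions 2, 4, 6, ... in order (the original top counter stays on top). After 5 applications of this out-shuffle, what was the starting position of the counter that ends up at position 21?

26

Work backwards from position 21, undoing one out-shuffle at a time:
21 ← 11 ← 6 ← 36 ← 51 ← 26
So the counter now at position 21 started at position 26.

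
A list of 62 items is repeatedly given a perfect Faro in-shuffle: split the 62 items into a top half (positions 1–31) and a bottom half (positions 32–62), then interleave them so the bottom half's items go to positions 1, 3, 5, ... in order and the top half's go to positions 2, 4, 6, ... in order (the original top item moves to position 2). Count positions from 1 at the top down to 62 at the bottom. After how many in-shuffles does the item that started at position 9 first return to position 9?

Follow position 9 under repeated in-shuffles:
9 → 18 → 36 → 9
It first returns after 3 in-shuffles.

3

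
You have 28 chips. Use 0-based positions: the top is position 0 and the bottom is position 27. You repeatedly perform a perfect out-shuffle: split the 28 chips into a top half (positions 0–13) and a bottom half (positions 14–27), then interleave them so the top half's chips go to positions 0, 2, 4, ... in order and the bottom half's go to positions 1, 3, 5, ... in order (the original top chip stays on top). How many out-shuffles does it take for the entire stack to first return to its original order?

The out-shuffle permutes the 28 positions with cycle lengths [1, 1, 2, 6, 18].
Every chip is home exactly when every cycle has completed a whole number of laps, i.e. after lcm(1, 2, 6, 18) = 18 out-shuffles.

18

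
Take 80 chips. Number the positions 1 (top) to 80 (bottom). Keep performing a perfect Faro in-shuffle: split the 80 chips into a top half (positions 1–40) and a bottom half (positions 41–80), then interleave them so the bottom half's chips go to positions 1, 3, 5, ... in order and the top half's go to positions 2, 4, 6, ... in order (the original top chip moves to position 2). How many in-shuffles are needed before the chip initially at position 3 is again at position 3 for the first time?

Follow position 3 under repeated in-shuffles:
3 → 6 → 12 → 24 → 48 → 15 → 30 → 60 → 39 → 78 → 75 → 69 → 57 → 33 → 66 → 51 → 21 → 42 → 3
It first returns after 18 in-shuffles.

18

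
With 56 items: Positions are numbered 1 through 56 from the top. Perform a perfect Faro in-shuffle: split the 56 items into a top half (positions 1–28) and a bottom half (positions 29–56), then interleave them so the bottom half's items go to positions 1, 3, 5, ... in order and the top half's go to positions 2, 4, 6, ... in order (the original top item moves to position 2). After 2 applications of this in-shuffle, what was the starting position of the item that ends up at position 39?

Work backwards from position 39, undoing one in-shuffle at a time:
39 ← 48 ← 24
So the item now at position 39 started at position 24.

24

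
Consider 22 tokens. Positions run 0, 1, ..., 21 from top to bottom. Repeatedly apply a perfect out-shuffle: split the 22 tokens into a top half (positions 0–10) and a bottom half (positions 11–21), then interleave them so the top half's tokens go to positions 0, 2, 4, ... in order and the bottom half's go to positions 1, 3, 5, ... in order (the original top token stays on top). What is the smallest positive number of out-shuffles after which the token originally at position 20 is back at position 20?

Follow position 20 under repeated out-shuffles:
20 → 19 → 17 → 13 → 5 → 10 → 20
It first returns after 6 out-shuffles.

6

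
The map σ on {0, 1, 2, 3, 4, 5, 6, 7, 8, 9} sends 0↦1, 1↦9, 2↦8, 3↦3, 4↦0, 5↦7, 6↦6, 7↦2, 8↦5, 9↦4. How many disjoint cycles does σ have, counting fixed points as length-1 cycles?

4

Cycle decomposition: (0 1 9 4) (2 8 5 7) (3) (6).
4 cycles.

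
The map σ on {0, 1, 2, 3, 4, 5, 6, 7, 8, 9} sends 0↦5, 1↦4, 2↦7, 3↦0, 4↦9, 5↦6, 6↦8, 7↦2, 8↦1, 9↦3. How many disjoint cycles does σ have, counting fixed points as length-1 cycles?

Cycle decomposition: (0 5 6 8 1 4 9 3) (2 7).
2 cycles.

2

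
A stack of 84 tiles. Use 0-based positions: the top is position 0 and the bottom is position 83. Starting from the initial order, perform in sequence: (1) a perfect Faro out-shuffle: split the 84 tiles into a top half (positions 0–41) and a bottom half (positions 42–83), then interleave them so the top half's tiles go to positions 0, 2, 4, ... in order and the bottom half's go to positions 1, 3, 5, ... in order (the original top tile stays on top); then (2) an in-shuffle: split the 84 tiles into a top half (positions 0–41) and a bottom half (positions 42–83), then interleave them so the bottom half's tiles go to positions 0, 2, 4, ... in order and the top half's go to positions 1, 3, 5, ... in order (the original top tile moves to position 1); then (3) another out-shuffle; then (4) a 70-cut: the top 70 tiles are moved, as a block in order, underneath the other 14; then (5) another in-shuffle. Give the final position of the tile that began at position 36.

Track the tile from position 36 forward through each operation:
  after op 1 (out-shuffle): 36 → 72
  after op 2 (in-shuffle): 72 → 60
  after op 3 (out-shuffle): 60 → 37
  after op 4 (cut 70): 37 → 51
  after op 5 (in-shuffle): 51 → 18

18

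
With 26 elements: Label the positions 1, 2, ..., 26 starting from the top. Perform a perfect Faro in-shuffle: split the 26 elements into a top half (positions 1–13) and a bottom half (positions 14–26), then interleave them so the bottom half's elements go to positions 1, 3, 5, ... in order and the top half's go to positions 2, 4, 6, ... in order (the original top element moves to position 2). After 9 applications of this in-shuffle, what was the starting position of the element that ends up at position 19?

Work backwards from position 19, undoing one in-shuffle at a time:
19 ← 23 ← 25 ← 26 ← 13 ← 20 ← 10 ← 5 ← 16 ← 8
So the element now at position 19 started at position 8.

8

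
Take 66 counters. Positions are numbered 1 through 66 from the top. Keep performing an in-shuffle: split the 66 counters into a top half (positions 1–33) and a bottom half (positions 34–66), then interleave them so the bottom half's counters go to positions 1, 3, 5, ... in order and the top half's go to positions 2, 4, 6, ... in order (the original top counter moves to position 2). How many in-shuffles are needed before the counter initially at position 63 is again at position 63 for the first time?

Follow position 63 under repeated in-shuffles:
63 → 59 → 51 → 35 → 3 → 6 → 12 → 24 → ... → 63 (length 66)
It first returns after 66 in-shuffles.

66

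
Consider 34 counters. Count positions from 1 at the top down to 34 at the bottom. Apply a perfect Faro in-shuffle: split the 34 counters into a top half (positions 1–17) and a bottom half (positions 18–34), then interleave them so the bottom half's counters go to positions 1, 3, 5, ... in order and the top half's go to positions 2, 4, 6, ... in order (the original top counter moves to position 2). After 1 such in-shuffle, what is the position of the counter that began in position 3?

Track the counter's position through each in-shuffle:
3 → 6

6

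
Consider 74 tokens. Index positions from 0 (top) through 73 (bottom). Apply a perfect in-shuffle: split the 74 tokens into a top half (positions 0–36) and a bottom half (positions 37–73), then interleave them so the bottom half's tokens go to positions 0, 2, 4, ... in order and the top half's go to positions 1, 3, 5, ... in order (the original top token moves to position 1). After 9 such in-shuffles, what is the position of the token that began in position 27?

10

Track the token's position through each in-shuffle:
27 → 55 → 36 → 73 → 72 → 70 → 66 → 58 → 42 → 10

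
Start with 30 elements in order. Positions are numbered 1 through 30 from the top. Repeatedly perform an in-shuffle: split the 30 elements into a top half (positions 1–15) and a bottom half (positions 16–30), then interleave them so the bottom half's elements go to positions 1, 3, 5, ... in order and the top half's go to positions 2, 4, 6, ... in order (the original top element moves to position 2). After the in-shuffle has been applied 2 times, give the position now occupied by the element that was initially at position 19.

14

Track the element's position through each in-shuffle:
19 → 7 → 14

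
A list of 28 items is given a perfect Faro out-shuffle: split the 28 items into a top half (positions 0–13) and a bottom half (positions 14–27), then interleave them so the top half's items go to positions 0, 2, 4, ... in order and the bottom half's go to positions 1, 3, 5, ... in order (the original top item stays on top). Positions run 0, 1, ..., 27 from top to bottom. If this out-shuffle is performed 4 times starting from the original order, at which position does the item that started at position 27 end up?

27

Position 27 is a fixed point of every out-shuffle, so the item never moves.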